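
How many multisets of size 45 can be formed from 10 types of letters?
C(45+10-1, 10-1) = C(54, 9) = 5317936260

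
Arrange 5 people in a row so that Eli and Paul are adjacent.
Treat as block: (5-1)! × 2! = 24 × 2 = 48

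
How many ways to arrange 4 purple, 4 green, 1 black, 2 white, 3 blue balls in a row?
14! / (4! × 4! × 1! × 2! × 3!) = 12612600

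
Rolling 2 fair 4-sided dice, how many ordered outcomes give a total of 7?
Coefficient of x^7 in (x + x² + ... + x^4)^2. By inclusion-exclusion on dice exceeding 4: Σ_j (-1)^j C(2,j)·C(7-1-4j, 1) = C(2,0)·C(6,1) - C(2,1)·C(2,1) = 1·6 - 2·2 = 2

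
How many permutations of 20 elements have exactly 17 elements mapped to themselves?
Choose the 17 fixed points C(20,17) = 1140, derange the rest: !3 = Σ_{j=0}^{3} (-1)^j·3!/j! = 6 - 6 + 3 - 1 = 2. Product = 1140 × 2 = 2280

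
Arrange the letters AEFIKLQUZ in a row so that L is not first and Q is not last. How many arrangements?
By inclusion-exclusion: 9! - 2×(9-1)! + (9-2)! = 362880 - 80640 + 5040 = 287280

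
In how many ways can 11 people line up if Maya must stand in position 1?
Fix one position: (11-1)! = 3628800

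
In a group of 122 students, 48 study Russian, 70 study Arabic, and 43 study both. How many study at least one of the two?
|A∪B| = |A| + |B| - |A∩B| = 48 + 70 - 43 = 75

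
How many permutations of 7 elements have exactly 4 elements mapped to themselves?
Choose the 4 fixed points C(7,4) = 35, derange the rest: !3 = Σ_{j=0}^{3} (-1)^j·3!/j! = 6 - 6 + 3 - 1 = 2. Product = 35 × 2 = 70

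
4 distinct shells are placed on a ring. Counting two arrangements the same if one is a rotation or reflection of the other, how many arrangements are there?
(4-1)!/2 = 6/2 = 3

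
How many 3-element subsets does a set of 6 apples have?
C(6,3) = 6!/(3!×3!) = 20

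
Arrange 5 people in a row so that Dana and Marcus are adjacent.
Treat as block: (5-1)! × 2! = 24 × 2 = 48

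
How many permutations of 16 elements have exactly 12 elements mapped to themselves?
Choose the 12 fixed points C(16,12) = 1820, derange the rest: !4 = Σ_{j=0}^{4} (-1)^j·4!/j! = 24 - 24 + 12 - 4 + 1 = 9. Product = 1820 × 9 = 16380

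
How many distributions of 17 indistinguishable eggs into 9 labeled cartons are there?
C(17+9-1, 9-1) = C(25, 8) = 1081575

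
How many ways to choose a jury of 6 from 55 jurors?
C(55,6) = 55!/(6!×49!) = 28989675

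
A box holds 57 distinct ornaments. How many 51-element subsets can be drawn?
C(57,51) = 57!/(51!×6!) = 36288252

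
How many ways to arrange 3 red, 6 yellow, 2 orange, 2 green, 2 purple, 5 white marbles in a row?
20! / (3! × 6! × 2! × 2! × 2! × 5!) = 586637251200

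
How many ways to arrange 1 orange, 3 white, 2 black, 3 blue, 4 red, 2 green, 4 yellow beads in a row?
19! / (1! × 3! × 2! × 3! × 4! × 2! × 4!) = 1466593128000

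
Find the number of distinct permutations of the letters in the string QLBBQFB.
7! / (3! × 1! × 1! × 2!) = 420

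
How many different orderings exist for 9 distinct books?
9! = 362880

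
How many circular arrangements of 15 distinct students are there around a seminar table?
Circular: fix one position, arrange the rest. (15-1)! = 87178291200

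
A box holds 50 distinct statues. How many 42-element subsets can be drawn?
C(50,42) = 50!/(42!×8!) = 536878650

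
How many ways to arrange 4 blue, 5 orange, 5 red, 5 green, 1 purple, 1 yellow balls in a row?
21! / (4! × 5! × 5! × 5! × 1! × 1!) = 1231938227520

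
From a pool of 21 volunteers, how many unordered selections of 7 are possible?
C(21,7) = 21!/(7!×14!) = 116280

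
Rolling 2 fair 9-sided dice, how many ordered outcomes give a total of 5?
Coefficient of x^5 in (x + x² + ... + x^9)^2. By inclusion-exclusion on dice exceeding 9: Σ_j (-1)^j C(2,j)·C(5-1-9j, 1) = C(2,0)·C(4,1) = 1·4 = 4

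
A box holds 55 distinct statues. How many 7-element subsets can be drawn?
C(55,7) = 55!/(7!×48!) = 202927725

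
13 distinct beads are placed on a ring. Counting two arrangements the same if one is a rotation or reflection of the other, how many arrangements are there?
(13-1)!/2 = 479001600/2 = 239500800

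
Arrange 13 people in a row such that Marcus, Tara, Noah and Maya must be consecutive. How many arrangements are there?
Treat the 4 as one block: (13-4+1)! × 4! = 3628800 × 24 = 87091200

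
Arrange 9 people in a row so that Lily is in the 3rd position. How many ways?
Fix one position: (9-1)! = 40320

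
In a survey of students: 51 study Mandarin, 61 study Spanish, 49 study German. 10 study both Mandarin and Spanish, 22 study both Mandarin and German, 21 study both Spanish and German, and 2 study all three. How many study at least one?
|A∪B∪C| = 51+61+49-10-22-21+2 = 110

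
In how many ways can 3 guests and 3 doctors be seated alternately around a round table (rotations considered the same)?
Fix one of the guests: (3-1)! ways for the remaining guests, × 3! ways for the doctors = 2 × 6 = 12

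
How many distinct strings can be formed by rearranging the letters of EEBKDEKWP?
9! / (1! × 1! × 2! × 1! × 1! × 3!) = 30240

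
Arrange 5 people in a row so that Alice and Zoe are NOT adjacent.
Total - adjacent = 5! - (5-1)!×2 = 120 - 48 = 72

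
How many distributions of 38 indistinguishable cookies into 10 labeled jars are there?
C(38+10-1, 10-1) = C(47, 9) = 1362649145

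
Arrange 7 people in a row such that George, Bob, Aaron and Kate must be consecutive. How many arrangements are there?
Treat the 4 as one block: (7-4+1)! × 4! = 24 × 24 = 576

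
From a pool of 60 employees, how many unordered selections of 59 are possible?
C(60,59) = 60!/(59!×1!) = 60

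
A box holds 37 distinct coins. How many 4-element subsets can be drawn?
C(37,4) = 37!/(4!×33!) = 66045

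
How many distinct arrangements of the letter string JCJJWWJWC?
9! / (4! × 3! × 2!) = 1260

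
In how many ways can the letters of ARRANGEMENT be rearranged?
11! / (2! × 2! × 2! × 1! × 2! × 1! × 1!) = 2494800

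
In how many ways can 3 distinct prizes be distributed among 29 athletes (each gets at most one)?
P(29,3) = 29!/(29-3)! = 21924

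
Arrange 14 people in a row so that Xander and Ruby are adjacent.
Treat as block: (14-1)! × 2! = 6227020800 × 2 = 12454041600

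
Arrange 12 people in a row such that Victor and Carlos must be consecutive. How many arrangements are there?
Treat the 2 as one block: (12-2+1)! × 2! = 39916800 × 2 = 79833600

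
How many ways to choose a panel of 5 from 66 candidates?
C(66,5) = 66!/(5!×61!) = 8936928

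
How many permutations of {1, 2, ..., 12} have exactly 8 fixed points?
Choose the 8 fixed points C(12,8) = 495, derange the rest: !4 = Σ_{j=0}^{4} (-1)^j·4!/j! = 24 - 24 + 12 - 4 + 1 = 9. Product = 495 × 9 = 4455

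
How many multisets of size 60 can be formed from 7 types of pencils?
C(60+7-1, 7-1) = C(66, 6) = 90858768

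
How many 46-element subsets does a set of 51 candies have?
C(51,46) = 51!/(46!×5!) = 2349060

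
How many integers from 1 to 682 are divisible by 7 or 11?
⌊682/7⌋ + ⌊682/11⌋ - ⌊682/77⌋ = 97 + 62 - 8 = 151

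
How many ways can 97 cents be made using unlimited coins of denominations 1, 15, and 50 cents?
Coefficient of x^97 in 1/(1-x^1) · 1/(1-x^15) · 1/(1-x^50). Case on j = number of 50-cent coins (j = 0..1); remainder r = 97 - 50j is made from {1,15} in ⌊r/15⌋+1 ways. r = 97, 47 → 7 + 4 = 11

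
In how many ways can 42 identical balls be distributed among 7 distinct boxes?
C(42+7-1, 7-1) = C(48, 6) = 12271512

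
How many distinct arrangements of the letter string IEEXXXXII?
9! / (3! × 2! × 4!) = 1260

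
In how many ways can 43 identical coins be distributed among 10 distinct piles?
C(43+10-1, 10-1) = C(52, 9) = 3679075400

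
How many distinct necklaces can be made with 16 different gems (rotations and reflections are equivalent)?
(16-1)!/2 = 1307674368000/2 = 653837184000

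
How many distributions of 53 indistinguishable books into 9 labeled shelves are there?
C(53+9-1, 9-1) = C(61, 8) = 2944827765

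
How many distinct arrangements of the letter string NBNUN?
5! / (1! × 1! × 3!) = 20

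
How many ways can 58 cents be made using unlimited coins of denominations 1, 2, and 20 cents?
Coefficient of x^58 in 1/(1-x^1) · 1/(1-x^2) · 1/(1-x^20). Case on j = number of 20-cent coins (j = 0..2); remainder r = 58 - 20j is made from {1,2} in ⌊r/2⌋+1 ways. r = 58, 38, 18 → 30 + 20 + 10 = 60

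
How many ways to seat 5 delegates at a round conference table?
Circular: fix one position, arrange the rest. (5-1)! = 24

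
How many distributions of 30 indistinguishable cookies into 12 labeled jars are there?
C(30+12-1, 12-1) = C(41, 11) = 3159461968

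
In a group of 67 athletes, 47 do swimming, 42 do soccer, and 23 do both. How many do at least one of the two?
|A∪B| = |A| + |B| - |A∩B| = 47 + 42 - 23 = 66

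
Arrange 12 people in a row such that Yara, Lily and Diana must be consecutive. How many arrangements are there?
Treat the 3 as one block: (12-3+1)! × 3! = 3628800 × 6 = 21772800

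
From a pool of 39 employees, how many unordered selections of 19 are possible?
C(39,19) = 39!/(19!×20!) = 68923264410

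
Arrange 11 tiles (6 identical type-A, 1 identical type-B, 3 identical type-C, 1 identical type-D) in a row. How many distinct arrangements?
11! / (6! × 1! × 3! × 1!) = 9240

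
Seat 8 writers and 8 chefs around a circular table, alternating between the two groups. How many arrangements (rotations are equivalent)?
Fix one of the writers: (8-1)! ways for the remaining writers, × 8! ways for the chefs = 5040 × 40320 = 203212800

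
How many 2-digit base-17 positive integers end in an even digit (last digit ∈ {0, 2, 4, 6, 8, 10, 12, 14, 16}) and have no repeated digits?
Last∈{0,2,4,6,8,10,12,14,16}. Last=0: 16. Last nonzero: 8×15×P(15,0) = 120. Total = 136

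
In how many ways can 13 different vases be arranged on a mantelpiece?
13! = 6227020800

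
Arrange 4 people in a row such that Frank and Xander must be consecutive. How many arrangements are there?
Treat the 2 as one block: (4-2+1)! × 2! = 6 × 2 = 12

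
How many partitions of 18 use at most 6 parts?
By conjugation, equals partitions of 18 into parts ≤ 6. Let r_j(i) = number of partitions of i into parts ≤ j, for i = 0..18. r_1(i) = 1 for all i; r_j(i) = r_{j-1}(i) + r_j(i-j). Rows j = 2..6: ≤2: 1 1 2 2 3 3 4 4 5 5 6 6 7 7 8 8 9 9 10; ≤3: 1 1 2 3 4 5 7 8 10 12 14 16 19 21 24 27 30 33 37; ≤4: 1 1 2 3 5 6 9 11 15 18 23 27 34 39 47 54 64 72 84; ≤5: 1 1 2 3 5 7 10 13 18 23 30 37 47 57 70 84 101 119 141; ≤6: 1 1 2 3 5 7 11 14 20 26 35 44 58 71 90 110 136 163 199. r_6(18) = 199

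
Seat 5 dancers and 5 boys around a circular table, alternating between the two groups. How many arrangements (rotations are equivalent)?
Fix one of the dancers: (5-1)! ways for the remaining dancers, × 5! ways for the boys = 24 × 120 = 2880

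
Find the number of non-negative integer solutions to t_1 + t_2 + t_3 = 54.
C(54+3-1, 3-1) = C(56, 2) = 1540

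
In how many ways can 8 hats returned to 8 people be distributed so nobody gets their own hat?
!8 = Σ_{j=0}^{8} (-1)^j·8!/j! = 40320 - 40320 + 20160 - 6720 + 1680 - 336 + 56 - 8 + 1 = 14833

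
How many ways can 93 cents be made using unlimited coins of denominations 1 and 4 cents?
Coefficient of x^93 in 1/(1-x^1) · 1/(1-x^4). Use j coins of 4 for j = 0..⌊93/4⌋ = 23, the rest in 1s: 23 + 1 = 24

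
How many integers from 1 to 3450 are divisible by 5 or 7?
⌊3450/5⌋ + ⌊3450/7⌋ - ⌊3450/35⌋ = 690 + 492 - 98 = 1084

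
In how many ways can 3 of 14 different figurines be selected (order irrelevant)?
C(14,3) = 14!/(3!×11!) = 364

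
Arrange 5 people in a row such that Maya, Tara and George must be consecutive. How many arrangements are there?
Treat the 3 as one block: (5-3+1)! × 3! = 6 × 6 = 36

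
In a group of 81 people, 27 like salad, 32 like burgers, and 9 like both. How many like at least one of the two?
|A∪B| = |A| + |B| - |A∩B| = 27 + 32 - 9 = 50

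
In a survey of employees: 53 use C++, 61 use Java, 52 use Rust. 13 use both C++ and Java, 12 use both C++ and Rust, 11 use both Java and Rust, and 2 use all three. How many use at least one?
|A∪B∪C| = 53+61+52-13-12-11+2 = 132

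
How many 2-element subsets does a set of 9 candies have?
C(9,2) = 9!/(2!×7!) = 36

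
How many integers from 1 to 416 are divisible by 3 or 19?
⌊416/3⌋ + ⌊416/19⌋ - ⌊416/57⌋ = 138 + 21 - 7 = 152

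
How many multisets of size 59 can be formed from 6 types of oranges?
C(59+6-1, 6-1) = C(64, 5) = 7624512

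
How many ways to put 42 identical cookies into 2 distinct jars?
C(42+2-1, 2-1) = C(43, 1) = 43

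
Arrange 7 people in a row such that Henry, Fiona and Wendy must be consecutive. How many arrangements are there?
Treat the 3 as one block: (7-3+1)! × 3! = 120 × 6 = 720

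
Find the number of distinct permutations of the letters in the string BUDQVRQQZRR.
11! / (3! × 1! × 3! × 1! × 1! × 1! × 1!) = 1108800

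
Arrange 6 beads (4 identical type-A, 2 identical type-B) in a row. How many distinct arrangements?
6! / (4! × 2!) = 15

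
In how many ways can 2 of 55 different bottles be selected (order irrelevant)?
C(55,2) = 55!/(2!×53!) = 1485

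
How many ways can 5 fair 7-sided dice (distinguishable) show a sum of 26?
Coefficient of x^26 in (x + x² + ... + x^7)^5. By inclusion-exclusion on dice exceeding 7: Σ_j (-1)^j C(5,j)·C(26-1-7j, 4) = C(5,0)·C(25,4) - C(5,1)·C(18,4) + C(5,2)·C(11,4) - C(5,3)·C(4,4) = 1·12650 - 5·3060 + 10·330 - 10·1 = 640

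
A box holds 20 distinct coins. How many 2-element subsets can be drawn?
C(20,2) = 20!/(2!×18!) = 190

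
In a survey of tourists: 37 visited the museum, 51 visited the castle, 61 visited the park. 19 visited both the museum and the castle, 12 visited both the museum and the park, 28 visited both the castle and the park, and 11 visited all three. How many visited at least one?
|A∪B∪C| = 37+51+61-19-12-28+11 = 101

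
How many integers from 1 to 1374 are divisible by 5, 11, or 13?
⌊1374/5⌋+⌊1374/11⌋+⌊1374/13⌋ - ⌊1374/55⌋-⌊1374/65⌋-⌊1374/143⌋ + ⌊1374/715⌋ = 274+124+105 - 24-21-9 + 1 = 450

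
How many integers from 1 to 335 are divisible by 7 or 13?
⌊335/7⌋ + ⌊335/13⌋ - ⌊335/91⌋ = 47 + 25 - 3 = 69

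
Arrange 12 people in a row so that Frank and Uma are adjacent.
Treat as block: (12-1)! × 2! = 39916800 × 2 = 79833600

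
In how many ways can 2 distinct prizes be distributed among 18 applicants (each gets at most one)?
P(18,2) = 18!/(18-2)! = 306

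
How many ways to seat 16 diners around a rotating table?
Circular: fix one position, arrange the rest. (16-1)! = 1307674368000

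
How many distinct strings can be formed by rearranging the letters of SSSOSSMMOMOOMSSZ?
16! / (4! × 7! × 1! × 4!) = 7207200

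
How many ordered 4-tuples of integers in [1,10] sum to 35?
Coefficient of x^35 in (x + x² + ... + x^10)^4. By inclusion-exclusion on dice exceeding 10: Σ_j (-1)^j C(4,j)·C(35-1-10j, 3) = C(4,0)·C(34,3) - C(4,1)·C(24,3) + C(4,2)·C(14,3) - C(4,3)·C(4,3) = 1·5984 - 4·2024 + 6·364 - 4·4 = 56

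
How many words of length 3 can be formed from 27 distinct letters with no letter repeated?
P(27,3) = 27!/(27-3)! = 17550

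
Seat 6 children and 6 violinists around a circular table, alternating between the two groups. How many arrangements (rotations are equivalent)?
Fix one of the children: (6-1)! ways for the remaining children, × 6! ways for the violinists = 120 × 720 = 86400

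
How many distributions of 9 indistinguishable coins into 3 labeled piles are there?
C(9+3-1, 3-1) = C(11, 2) = 55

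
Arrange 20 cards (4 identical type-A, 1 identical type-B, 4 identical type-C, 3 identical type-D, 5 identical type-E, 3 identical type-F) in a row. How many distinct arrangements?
20! / (4! × 1! × 4! × 3! × 5! × 3!) = 977728752000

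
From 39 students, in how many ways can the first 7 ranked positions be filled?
P(39,7) = 39!/(39-7)! = 77519922480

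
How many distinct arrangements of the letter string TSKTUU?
6! / (1! × 2! × 1! × 2!) = 180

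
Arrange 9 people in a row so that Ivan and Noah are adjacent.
Treat as block: (9-1)! × 2! = 40320 × 2 = 80640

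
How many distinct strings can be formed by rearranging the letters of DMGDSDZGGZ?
10! / (1! × 3! × 2! × 3! × 1!) = 50400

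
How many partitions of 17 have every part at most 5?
Let r_j(i) = number of partitions of i into parts ≤ j, for i = 0..17. r_1(i) = 1 for all i; r_j(i) = r_{j-1}(i) + r_j(i-j). Rows j = 2..5: ≤2: 1 1 2 2 3 3 4 4 5 5 6 6 7 7 8 8 9 9; ≤3: 1 1 2 3 4 5 7 8 10 12 14 16 19 21 24 27 30 33; ≤4: 1 1 2 3 5 6 9 11 15 18 23 27 34 39 47 54 64 72; ≤5: 1 1 2 3 5 7 10 13 18 23 30 37 47 57 70 84 101 119. r_5(17) = 119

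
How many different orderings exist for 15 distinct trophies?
15! = 1307674368000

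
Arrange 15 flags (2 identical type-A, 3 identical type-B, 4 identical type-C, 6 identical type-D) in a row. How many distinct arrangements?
15! / (2! × 3! × 4! × 6!) = 6306300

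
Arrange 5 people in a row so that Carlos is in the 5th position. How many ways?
Fix one position: (5-1)! = 24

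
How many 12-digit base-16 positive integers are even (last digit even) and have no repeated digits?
Last∈{0,2,4,6,8,10,12,14}. Last=0: 54486432000. Last nonzero: 7×14×P(14,10) = 355978022400. Total = 410464454400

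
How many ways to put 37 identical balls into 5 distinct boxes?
C(37+5-1, 5-1) = C(41, 4) = 101270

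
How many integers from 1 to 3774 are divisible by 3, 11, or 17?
⌊3774/3⌋+⌊3774/11⌋+⌊3774/17⌋ - ⌊3774/33⌋-⌊3774/51⌋-⌊3774/187⌋ + ⌊3774/561⌋ = 1258+343+222 - 114-74-20 + 6 = 1621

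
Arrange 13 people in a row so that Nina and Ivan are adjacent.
Treat as block: (13-1)! × 2! = 479001600 × 2 = 958003200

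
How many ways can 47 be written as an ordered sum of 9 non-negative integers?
C(47+9-1, 9-1) = C(55, 8) = 1217566350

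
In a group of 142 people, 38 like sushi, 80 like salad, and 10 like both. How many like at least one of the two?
|A∪B| = |A| + |B| - |A∩B| = 38 + 80 - 10 = 108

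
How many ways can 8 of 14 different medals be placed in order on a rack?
P(14,8) = 14!/(14-8)! = 121080960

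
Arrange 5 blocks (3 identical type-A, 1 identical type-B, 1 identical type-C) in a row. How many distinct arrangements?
5! / (3! × 1! × 1!) = 20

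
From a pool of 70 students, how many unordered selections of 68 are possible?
C(70,68) = 70!/(68!×2!) = 2415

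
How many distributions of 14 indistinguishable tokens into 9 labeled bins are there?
C(14+9-1, 9-1) = C(22, 8) = 319770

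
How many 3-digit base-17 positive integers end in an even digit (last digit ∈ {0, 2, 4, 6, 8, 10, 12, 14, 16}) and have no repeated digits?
Last∈{0,2,4,6,8,10,12,14,16}. Last=0: 240. Last nonzero: 8×15×P(15,1) = 1800. Total = 2040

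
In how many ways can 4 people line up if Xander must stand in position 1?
Fix one position: (4-1)! = 6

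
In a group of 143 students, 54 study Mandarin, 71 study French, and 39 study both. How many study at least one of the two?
|A∪B| = |A| + |B| - |A∩B| = 54 + 71 - 39 = 86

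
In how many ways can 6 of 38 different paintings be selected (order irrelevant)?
C(38,6) = 38!/(6!×32!) = 2760681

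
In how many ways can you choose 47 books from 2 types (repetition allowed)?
C(47+2-1, 2-1) = C(48, 1) = 48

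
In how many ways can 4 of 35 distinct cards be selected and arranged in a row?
P(35,4) = 35!/(35-4)! = 1256640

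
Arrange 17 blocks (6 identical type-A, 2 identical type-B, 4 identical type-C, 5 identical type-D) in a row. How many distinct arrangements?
17! / (6! × 2! × 4! × 5!) = 85765680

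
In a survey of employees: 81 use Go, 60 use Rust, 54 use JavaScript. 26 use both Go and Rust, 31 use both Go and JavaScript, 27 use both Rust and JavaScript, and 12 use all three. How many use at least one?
|A∪B∪C| = 81+60+54-26-31-27+12 = 123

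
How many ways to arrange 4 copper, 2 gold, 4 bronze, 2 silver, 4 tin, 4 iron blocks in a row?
20! / (4! × 2! × 4! × 2! × 4! × 4!) = 1833241410000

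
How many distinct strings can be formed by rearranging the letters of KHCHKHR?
7! / (1! × 1! × 3! × 2!) = 420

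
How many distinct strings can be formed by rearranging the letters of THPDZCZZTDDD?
12! / (1! × 2! × 1! × 3! × 4! × 1!) = 1663200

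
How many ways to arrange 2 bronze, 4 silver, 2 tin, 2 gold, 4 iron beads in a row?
14! / (2! × 4! × 2! × 2! × 4!) = 18918900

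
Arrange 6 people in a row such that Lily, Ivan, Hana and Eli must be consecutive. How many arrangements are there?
Treat the 4 as one block: (6-4+1)! × 4! = 6 × 24 = 144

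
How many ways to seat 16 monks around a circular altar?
Circular: fix one position, arrange the rest. (16-1)! = 1307674368000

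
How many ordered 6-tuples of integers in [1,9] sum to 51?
Coefficient of x^51 in (x + x² + ... + x^9)^6. By inclusion-exclusion on dice exceeding 9: Σ_j (-1)^j C(6,j)·C(51-1-9j, 5) = C(6,0)·C(50,5) - C(6,1)·C(41,5) + C(6,2)·C(32,5) - C(6,3)·C(23,5) + C(6,4)·C(14,5) - C(6,5)·C(5,5) = 1·2118760 - 6·749398 + 15·201376 - 20·33649 + 15·2002 - 6·1 = 56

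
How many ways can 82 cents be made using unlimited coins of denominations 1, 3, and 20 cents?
Coefficient of x^82 in 1/(1-x^1) · 1/(1-x^3) · 1/(1-x^20). Case on j = number of 20-cent coins (j = 0..4); remainder r = 82 - 20j is made from {1,3} in ⌊r/3⌋+1 ways. r = 82, 62, 42, 22, 2 → 28 + 21 + 15 + 8 + 1 = 73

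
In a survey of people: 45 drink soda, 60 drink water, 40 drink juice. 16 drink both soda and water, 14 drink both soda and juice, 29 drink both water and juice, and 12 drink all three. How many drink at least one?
|A∪B∪C| = 45+60+40-16-14-29+12 = 98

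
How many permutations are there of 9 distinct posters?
9! = 362880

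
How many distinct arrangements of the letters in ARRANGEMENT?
11! / (2! × 2! × 2! × 1! × 2! × 1! × 1!) = 2494800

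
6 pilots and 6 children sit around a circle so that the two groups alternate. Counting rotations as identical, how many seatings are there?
Fix one of the pilots: (6-1)! ways for the remaining pilots, × 6! ways for the children = 120 × 720 = 86400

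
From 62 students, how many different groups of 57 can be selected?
C(62,57) = 62!/(57!×5!) = 6471002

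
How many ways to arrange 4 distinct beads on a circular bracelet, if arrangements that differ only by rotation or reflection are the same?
(4-1)!/2 = 6/2 = 3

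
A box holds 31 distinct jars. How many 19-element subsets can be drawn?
C(31,19) = 31!/(19!×12!) = 141120525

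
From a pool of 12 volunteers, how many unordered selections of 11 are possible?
C(12,11) = 12!/(11!×1!) = 12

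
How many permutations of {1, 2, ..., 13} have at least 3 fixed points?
Exactly j fixed points: C(13,j)·!(13-j); sum over j ≥ 3 (derangement numbers via !m = (m-1)·(!(m-1) + !(m-2)): !0..!10 = 1, 0, 1, 2, 9, 44, 265, 1854, 14833, 133496, 1334961). Σ_{j=3}^{13} C(13,j)·!(13-j) = C(13,3)·!10 + C(13,4)·!9 + C(13,5)·!8 + C(13,6)·!7 + C(13,7)·!6 + C(13,8)·!5 + C(13,9)·!4 + C(13,10)·!3 + C(13,11)·!2 + C(13,12)·!1 + C(13,13)·!0 = 286·1334961 + 715·133496 + 1287·14833 + 1716·1854 + 1716·265 + 1287·44 + 715·9 + 286·2 + 78·1 + 13·0 + 1·1 = 500038475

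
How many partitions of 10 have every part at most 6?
Let r_j(i) = number of partitions of i into parts ≤ j, for i = 0..10. r_1(i) = 1 for all i; r_j(i) = r_{j-1}(i) + r_j(i-j). Rows j = 2..6: ≤2: 1 1 2 2 3 3 4 4 5 5 6; ≤3: 1 1 2 3 4 5 7 8 10 12 14; ≤4: 1 1 2 3 5 6 9 11 15 18 23; ≤5: 1 1 2 3 5 7 10 13 18 23 30; ≤6: 1 1 2 3 5 7 11 14 20 26 35. r_6(10) = 35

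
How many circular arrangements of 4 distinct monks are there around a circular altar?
Circular: fix one position, arrange the rest. (4-1)! = 6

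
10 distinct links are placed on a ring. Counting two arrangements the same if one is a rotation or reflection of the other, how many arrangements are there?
(10-1)!/2 = 362880/2 = 181440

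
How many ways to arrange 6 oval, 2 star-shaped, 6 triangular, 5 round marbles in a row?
19! / (6! × 2! × 6! × 5!) = 977728752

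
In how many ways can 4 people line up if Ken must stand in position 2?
Fix one position: (4-1)! = 6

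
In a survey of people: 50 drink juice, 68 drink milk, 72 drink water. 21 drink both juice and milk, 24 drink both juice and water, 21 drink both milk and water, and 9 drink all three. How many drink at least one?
|A∪B∪C| = 50+68+72-21-24-21+9 = 133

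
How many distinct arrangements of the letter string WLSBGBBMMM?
10! / (3! × 1! × 1! × 1! × 1! × 3!) = 100800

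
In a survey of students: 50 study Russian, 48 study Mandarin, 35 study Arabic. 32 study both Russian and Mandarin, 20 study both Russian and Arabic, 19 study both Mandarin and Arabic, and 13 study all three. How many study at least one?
|A∪B∪C| = 50+48+35-32-20-19+13 = 75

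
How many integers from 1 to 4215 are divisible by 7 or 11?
⌊4215/7⌋ + ⌊4215/11⌋ - ⌊4215/77⌋ = 602 + 383 - 54 = 931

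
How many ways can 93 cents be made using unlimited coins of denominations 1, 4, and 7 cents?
Coefficient of x^93 in 1/(1-x^1) · 1/(1-x^4) · 1/(1-x^7). Case on j = number of 7-cent coins (j = 0..13); remainder r = 93 - 7j is made from {1,4} in ⌊r/4⌋+1 ways. r = 93, 86, 79, 72, 65, 58, 51, 44, 37, 30, 23, 16, 9, 2 → 24 + 22 + 20 + 19 + 17 + 15 + 13 + 12 + 10 + 8 + 6 + 5 + 3 + 1 = 175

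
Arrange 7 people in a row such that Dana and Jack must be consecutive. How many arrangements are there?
Treat the 2 as one block: (7-2+1)! × 2! = 720 × 2 = 1440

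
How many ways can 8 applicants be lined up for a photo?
8! = 40320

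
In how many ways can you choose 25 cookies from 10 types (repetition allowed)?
C(25+10-1, 10-1) = C(34, 9) = 52451256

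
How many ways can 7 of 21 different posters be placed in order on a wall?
P(21,7) = 21!/(21-7)! = 586051200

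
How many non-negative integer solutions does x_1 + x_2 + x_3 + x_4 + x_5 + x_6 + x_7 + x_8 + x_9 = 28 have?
C(28+9-1, 9-1) = C(36, 8) = 30260340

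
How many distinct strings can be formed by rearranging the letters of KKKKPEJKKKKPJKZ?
15! / (2! × 9! × 1! × 2! × 1!) = 900900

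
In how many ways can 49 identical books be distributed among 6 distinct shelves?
C(49+6-1, 6-1) = C(54, 5) = 3162510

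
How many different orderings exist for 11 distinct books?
11! = 39916800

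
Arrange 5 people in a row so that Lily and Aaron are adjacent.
Treat as block: (5-1)! × 2! = 24 × 2 = 48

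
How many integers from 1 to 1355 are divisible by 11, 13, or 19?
⌊1355/11⌋+⌊1355/13⌋+⌊1355/19⌋ - ⌊1355/143⌋-⌊1355/209⌋-⌊1355/247⌋ + ⌊1355/2717⌋ = 123+104+71 - 9-6-5 + 0 = 278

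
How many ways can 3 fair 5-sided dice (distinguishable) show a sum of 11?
Coefficient of x^11 in (x + x² + ... + x^5)^3. By inclusion-exclusion on dice exceeding 5: Σ_j (-1)^j C(3,j)·C(11-1-5j, 2) = C(3,0)·C(10,2) - C(3,1)·C(5,2) = 1·45 - 3·10 = 15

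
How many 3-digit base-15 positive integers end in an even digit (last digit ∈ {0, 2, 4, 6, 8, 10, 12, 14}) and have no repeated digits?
Last∈{0,2,4,6,8,10,12,14}. Last=0: 182. Last nonzero: 7×13×P(13,1) = 1183. Total = 1365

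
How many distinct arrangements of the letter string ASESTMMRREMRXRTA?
16! / (1! × 2! × 4! × 3! × 2! × 2! × 2!) = 9081072000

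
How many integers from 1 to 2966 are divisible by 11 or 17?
⌊2966/11⌋ + ⌊2966/17⌋ - ⌊2966/187⌋ = 269 + 174 - 15 = 428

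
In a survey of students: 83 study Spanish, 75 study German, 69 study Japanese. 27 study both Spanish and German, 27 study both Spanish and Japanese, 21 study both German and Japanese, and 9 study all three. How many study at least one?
|A∪B∪C| = 83+75+69-27-27-21+9 = 161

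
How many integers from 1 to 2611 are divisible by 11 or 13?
⌊2611/11⌋ + ⌊2611/13⌋ - ⌊2611/143⌋ = 237 + 200 - 18 = 419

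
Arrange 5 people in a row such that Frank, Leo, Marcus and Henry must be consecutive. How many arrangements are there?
Treat the 4 as one block: (5-4+1)! × 4! = 2 × 24 = 48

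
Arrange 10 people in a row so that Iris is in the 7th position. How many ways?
Fix one position: (10-1)! = 362880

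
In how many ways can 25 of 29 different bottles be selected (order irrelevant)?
C(29,25) = 29!/(25!×4!) = 23751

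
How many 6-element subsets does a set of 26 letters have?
C(26,6) = 26!/(6!×20!) = 230230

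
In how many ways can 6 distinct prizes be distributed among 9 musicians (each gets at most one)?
P(9,6) = 9!/(9-6)! = 60480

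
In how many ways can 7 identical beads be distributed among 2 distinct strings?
C(7+2-1, 2-1) = C(8, 1) = 8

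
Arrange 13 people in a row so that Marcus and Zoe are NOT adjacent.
Total - adjacent = 13! - (13-1)!×2 = 6227020800 - 958003200 = 5269017600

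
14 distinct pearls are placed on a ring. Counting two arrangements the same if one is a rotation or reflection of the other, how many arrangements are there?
(14-1)!/2 = 6227020800/2 = 3113510400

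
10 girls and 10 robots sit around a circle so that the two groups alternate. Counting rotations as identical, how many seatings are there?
Fix one of the girls: (10-1)! ways for the remaining girls, × 10! ways for the robots = 362880 × 3628800 = 1316818944000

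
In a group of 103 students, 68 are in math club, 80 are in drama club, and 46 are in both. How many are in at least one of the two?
|A∪B| = |A| + |B| - |A∩B| = 68 + 80 - 46 = 102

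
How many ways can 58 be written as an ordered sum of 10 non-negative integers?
C(58+10-1, 10-1) = C(67, 9) = 42757703560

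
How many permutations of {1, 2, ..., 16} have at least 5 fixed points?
Exactly j fixed points: C(16,j)·!(16-j); sum over j ≥ 5 (derangement numbers via !m = (m-1)·(!(m-1) + !(m-2)): !0..!11 = 1, 0, 1, 2, 9, 44, 265, 1854, 14833, 133496, 1334961, 14684570). Σ_{j=5}^{16} C(16,j)·!(16-j) = C(16,5)·!11 + C(16,6)·!10 + C(16,7)·!9 + C(16,8)·!8 + C(16,9)·!7 + C(16,10)·!6 + C(16,11)·!5 + C(16,12)·!4 + C(16,13)·!3 + C(16,14)·!2 + C(16,15)·!1 + C(16,16)·!0 = 4368·14684570 + 8008·1334961 + 11440·133496 + 12870·14833 + 11440·1854 + 8008·265 + 4368·44 + 1820·9 + 560·2 + 120·1 + 16·0 + 1·1 = 76574206091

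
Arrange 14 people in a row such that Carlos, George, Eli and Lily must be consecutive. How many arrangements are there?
Treat the 4 as one block: (14-4+1)! × 4! = 39916800 × 24 = 958003200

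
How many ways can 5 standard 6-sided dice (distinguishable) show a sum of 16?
Coefficient of x^16 in (x + x² + ... + x^6)^5. By inclusion-exclusion on dice exceeding 6: Σ_j (-1)^j C(5,j)·C(16-1-6j, 4) = C(5,0)·C(15,4) - C(5,1)·C(9,4) = 1·1365 - 5·126 = 735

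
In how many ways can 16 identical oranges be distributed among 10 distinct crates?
C(16+10-1, 10-1) = C(25, 9) = 2042975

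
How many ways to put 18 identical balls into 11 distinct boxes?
C(18+11-1, 11-1) = C(28, 10) = 13123110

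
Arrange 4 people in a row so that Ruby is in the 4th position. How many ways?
Fix one position: (4-1)! = 6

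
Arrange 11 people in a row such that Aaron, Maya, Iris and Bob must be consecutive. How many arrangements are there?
Treat the 4 as one block: (11-4+1)! × 4! = 40320 × 24 = 967680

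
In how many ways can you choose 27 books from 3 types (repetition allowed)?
C(27+3-1, 3-1) = C(29, 2) = 406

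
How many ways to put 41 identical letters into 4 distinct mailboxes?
C(41+4-1, 4-1) = C(44, 3) = 13244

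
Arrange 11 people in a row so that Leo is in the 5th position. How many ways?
Fix one position: (11-1)! = 3628800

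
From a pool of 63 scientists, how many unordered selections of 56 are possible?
C(63,56) = 63!/(56!×7!) = 553270671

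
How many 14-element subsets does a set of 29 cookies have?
C(29,14) = 29!/(14!×15!) = 77558760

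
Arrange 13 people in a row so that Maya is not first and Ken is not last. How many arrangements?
By inclusion-exclusion: 13! - 2×(13-1)! + (13-2)! = 6227020800 - 958003200 + 39916800 = 5308934400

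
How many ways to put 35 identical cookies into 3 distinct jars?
C(35+3-1, 3-1) = C(37, 2) = 666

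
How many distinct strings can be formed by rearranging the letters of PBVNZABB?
8! / (1! × 1! × 1! × 3! × 1! × 1!) = 6720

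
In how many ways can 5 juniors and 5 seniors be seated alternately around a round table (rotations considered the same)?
Fix one of the juniors: (5-1)! ways for the remaining juniors, × 5! ways for the seniors = 24 × 120 = 2880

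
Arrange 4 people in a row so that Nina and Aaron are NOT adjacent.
Total - adjacent = 4! - (4-1)!×2 = 24 - 12 = 12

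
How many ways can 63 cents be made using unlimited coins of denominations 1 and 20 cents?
Coefficient of x^63 in 1/(1-x^1) · 1/(1-x^20). Use j coins of 20 for j = 0..⌊63/20⌋ = 3, the rest in 1s: 3 + 1 = 4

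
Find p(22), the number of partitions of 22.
Pentagonal recurrence p(n) = p(n-1) + p(n-2) - p(n-5) - p(n-7) + p(n-12) + p(n-15) - ... gives p(0..21) = 1, 1, 2, 3, 5, 7, 11, 15, 22, 30, 42, 56, 77, 101, 135, 176, 231, 297, 385, 490, 627, 792. p(22) = p(21) + p(20) - p(17) - p(15) + p(10) + p(7) - p(0) = 792 + 627 - 297 - 176 + 42 + 15 - 1 = 1002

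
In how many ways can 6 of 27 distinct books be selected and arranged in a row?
P(27,6) = 27!/(27-6)! = 213127200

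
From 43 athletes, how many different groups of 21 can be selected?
C(43,21) = 43!/(21!×22!) = 1052049481860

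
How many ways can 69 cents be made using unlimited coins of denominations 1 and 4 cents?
Coefficient of x^69 in 1/(1-x^1) · 1/(1-x^4). Use j coins of 4 for j = 0..⌊69/4⌋ = 17, the rest in 1s: 17 + 1 = 18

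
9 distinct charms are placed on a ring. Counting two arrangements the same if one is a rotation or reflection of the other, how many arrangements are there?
(9-1)!/2 = 40320/2 = 20160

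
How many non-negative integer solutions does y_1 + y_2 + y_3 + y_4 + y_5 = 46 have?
C(46+5-1, 5-1) = C(50, 4) = 230300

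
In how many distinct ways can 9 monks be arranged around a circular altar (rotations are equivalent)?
Circular: fix one position, arrange the rest. (9-1)! = 40320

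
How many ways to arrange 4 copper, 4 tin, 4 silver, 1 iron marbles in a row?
13! / (4! × 4! × 4! × 1!) = 450450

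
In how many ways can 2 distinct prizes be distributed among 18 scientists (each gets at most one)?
P(18,2) = 18!/(18-2)! = 306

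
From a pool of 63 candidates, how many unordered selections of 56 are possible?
C(63,56) = 63!/(56!×7!) = 553270671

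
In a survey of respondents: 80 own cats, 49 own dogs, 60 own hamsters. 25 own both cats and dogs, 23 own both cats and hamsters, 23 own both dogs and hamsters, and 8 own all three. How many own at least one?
|A∪B∪C| = 80+49+60-25-23-23+8 = 126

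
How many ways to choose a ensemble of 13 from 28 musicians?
C(28,13) = 28!/(13!×15!) = 37442160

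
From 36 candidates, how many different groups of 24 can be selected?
C(36,24) = 36!/(24!×12!) = 1251677700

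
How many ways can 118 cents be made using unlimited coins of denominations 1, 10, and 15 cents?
Coefficient of x^118 in 1/(1-x^1) · 1/(1-x^10) · 1/(1-x^15). Case on j = number of 15-cent coins (j = 0..7); remainder r = 118 - 15j is made from {1,10} in ⌊r/10⌋+1 ways. r = 118, 103, 88, 73, 58, 43, 28, 13 → 12 + 11 + 9 + 8 + 6 + 5 + 3 + 2 = 56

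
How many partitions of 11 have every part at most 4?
Let r_j(i) = number of partitions of i into parts ≤ j, for i = 0..11. r_1(i) = 1 for all i; r_j(i) = r_{j-1}(i) + r_j(i-j). Rows j = 2..4: ≤2: 1 1 2 2 3 3 4 4 5 5 6 6; ≤3: 1 1 2 3 4 5 7 8 10 12 14 16; ≤4: 1 1 2 3 5 6 9 11 15 18 23 27. r_4(11) = 27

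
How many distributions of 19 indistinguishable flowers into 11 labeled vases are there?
C(19+11-1, 11-1) = C(29, 10) = 20030010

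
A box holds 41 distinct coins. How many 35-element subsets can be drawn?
C(41,35) = 41!/(35!×6!) = 4496388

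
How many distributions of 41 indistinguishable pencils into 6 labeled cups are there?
C(41+6-1, 6-1) = C(46, 5) = 1370754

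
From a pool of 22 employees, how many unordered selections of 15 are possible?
C(22,15) = 22!/(15!×7!) = 170544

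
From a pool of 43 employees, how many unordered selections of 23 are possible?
C(43,23) = 43!/(23!×20!) = 960566918220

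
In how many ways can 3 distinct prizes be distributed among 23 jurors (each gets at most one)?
P(23,3) = 23!/(23-3)! = 10626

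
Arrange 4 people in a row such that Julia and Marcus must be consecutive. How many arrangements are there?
Treat the 2 as one block: (4-2+1)! × 2! = 6 × 2 = 12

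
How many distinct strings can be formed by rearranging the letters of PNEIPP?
6! / (1! × 1! × 1! × 3!) = 120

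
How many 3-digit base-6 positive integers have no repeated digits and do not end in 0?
Last digit: 5 nonzero choices. First digit: 4 (nonzero, ≠last). Middle 1: P(4,1) = 4. Total = 80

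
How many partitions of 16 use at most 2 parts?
By conjugation, equals partitions of 16 into parts ≤ 2. Let r_j(i) = number of partitions of i into parts ≤ j, for i = 0..16. r_1(i) = 1 for all i; r_j(i) = r_{j-1}(i) + r_j(i-j). Rows j = 2..2: ≤2: 1 1 2 2 3 3 4 4 5 5 6 6 7 7 8 8 9. r_2(16) = 9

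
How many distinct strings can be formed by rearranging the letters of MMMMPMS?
7! / (1! × 1! × 5!) = 42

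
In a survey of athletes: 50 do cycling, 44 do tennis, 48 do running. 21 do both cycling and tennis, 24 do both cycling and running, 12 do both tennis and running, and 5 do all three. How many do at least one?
|A∪B∪C| = 50+44+48-21-24-12+5 = 90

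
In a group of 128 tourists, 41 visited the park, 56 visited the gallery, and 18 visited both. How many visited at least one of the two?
|A∪B| = |A| + |B| - |A∩B| = 41 + 56 - 18 = 79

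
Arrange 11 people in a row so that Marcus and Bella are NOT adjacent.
Total - adjacent = 11! - (11-1)!×2 = 39916800 - 7257600 = 32659200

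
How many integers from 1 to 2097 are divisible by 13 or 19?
⌊2097/13⌋ + ⌊2097/19⌋ - ⌊2097/247⌋ = 161 + 110 - 8 = 263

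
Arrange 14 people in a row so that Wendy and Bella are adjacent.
Treat as block: (14-1)! × 2! = 6227020800 × 2 = 12454041600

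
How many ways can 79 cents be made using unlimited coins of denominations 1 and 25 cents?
Coefficient of x^79 in 1/(1-x^1) · 1/(1-x^25). Use j coins of 25 for j = 0..⌊79/25⌋ = 3, the rest in 1s: 3 + 1 = 4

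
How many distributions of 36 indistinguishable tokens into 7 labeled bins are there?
C(36+7-1, 7-1) = C(42, 6) = 5245786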